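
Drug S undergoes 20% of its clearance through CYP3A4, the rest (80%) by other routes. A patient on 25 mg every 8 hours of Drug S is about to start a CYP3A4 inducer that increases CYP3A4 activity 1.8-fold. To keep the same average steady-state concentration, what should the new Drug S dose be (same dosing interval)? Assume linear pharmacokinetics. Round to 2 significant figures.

The CYP3A4 pathway (20% of clearance) increases to 1.8× activity: 0.2 × 1.8 = 0.36.
The remaining 80% of clearance is unaffected.
New clearance relative to baseline: 0.36 + 0.8 = 1.16.
Css,avg = (dose rate)/CL, so holding Css fixed requires dose ∝ CL: 25 × 1.16 = 29 mg.

29 mg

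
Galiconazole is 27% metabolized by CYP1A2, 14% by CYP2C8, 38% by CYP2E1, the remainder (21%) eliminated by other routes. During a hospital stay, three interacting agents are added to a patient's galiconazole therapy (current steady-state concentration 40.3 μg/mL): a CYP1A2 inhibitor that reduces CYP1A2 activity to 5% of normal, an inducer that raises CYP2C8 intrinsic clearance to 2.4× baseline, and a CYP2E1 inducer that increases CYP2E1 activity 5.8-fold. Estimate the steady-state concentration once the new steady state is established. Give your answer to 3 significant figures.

14.6 μg/mL

CYP1A2: 0.27 × 0.05 = 0.0135
CYP2C8: 0.14 × 2.4 = 0.336
CYP2E1: 0.38 × 5.8 = 2.204
Other: 0.21 (unchanged)
Relative clearance = 0.0135 + 0.336 + 2.204 + 0.21 = 2.7635.
Dividing the baseline by the relative clearance: 40.3 / 2.7635 = 14.6 μg/mL.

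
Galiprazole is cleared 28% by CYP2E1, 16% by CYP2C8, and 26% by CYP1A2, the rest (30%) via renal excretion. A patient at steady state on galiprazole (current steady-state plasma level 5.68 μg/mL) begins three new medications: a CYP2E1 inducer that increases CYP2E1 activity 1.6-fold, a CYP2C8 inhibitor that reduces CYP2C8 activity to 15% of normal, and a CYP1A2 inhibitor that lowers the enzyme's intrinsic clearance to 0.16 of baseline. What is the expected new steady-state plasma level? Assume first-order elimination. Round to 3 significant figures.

The CYP2E1 pathway (28% of clearance) rises to 1.6× activity: 0.28 × 1.6 = 0.448.
The CYP2C8 pathway (16% of clearance) is reduced to 0.15× activity: 0.16 × 0.15 = 0.024.
The CYP1A2 pathway (26% of clearance) drops to 0.16× activity: 0.26 × 0.16 = 0.0416.
Non-CYP routes (30%) are unchanged.
Relative clearance = 0.448 + 0.024 + 0.0416 + 0.3 = 0.8136.
Steady-state plasma level ∝ 1/CL: new value = 5.68 / 0.8136 = 6.98 μg/mL.

6.98 μg/mL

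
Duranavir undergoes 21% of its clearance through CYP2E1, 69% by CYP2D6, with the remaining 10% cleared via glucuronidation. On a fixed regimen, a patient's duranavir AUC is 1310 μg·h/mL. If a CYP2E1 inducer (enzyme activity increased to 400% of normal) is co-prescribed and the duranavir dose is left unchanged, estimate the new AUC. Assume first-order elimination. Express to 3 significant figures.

804 μg·h/mL

CYP2E1: 0.21 × 4 = 0.84
CYP2D6: 0.69 (unchanged)
Other: 0.1 (unchanged)
Relative clearance = 0.84 + 0.69 + 0.1 = 1.63.
With dosing unchanged, AUC scales as 1/CL: 1310 / 1.63 = 804 μg·h/mL.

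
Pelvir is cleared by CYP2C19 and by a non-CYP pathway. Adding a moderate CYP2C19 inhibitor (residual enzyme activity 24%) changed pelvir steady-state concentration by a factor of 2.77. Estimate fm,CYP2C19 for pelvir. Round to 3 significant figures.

0.841

CL'/CL = 1 / 2.77 = 0.361
0.24·fm + (1 − fm) = 0.361
fm = (0.361 − 1) / (0.24 − 1) = 0.841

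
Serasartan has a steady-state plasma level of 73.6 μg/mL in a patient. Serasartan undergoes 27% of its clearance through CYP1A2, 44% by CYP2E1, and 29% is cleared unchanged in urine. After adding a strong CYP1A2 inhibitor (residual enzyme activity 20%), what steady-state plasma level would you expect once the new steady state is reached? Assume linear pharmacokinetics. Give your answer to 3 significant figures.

CYP1A2: 0.27 × 0.2 = 0.054
CYP2E1: 0.44 (unchanged)
Other: 0.29 (unchanged)
CL_new/CL_old = 0.054 + 0.44 + 0.29 = 0.784.
New steady-state plasma level = baseline ÷ relative clearance = 73.6 / 0.784 = 93.9 μg/mL.

93.9 μg/mL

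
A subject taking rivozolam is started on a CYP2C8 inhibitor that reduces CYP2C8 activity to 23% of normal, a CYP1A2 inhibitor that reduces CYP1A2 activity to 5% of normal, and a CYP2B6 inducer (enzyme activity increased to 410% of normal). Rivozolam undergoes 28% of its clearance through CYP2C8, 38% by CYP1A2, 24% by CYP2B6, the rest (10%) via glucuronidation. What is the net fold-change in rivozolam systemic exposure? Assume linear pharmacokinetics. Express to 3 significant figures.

0.857

CYP2C8: 0.28 × 0.23 = 0.0644
CYP1A2: 0.38 × 0.05 = 0.019
CYP2B6: 0.24 × 4.1 = 0.984
Other: 0.1 (unchanged)
New clearance relative to baseline: 0.0644 + 0.019 + 0.984 + 0.1 = 1.1674.
Net systemic exposure ratio = 1 / 1.1674 = 0.857.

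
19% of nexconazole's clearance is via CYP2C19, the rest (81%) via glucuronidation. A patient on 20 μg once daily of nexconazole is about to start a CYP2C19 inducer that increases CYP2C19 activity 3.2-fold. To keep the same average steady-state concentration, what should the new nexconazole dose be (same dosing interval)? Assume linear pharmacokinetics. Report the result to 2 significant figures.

CYP2C19: 0.19 × 3.2 = 0.608
Other: 0.81 (unchanged)
Relative clearance = 0.608 + 0.81 = 1.418.
To maintain the same steady-state level, dose must scale with clearance: new dose = 20 × 1.418 = 28 μg.

28 μg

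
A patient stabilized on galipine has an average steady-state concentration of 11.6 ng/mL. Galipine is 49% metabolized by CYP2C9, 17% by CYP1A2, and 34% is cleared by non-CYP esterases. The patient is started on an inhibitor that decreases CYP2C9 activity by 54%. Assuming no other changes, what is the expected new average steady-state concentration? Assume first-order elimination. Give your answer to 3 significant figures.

15.8 ng/mL

The CYP2C9 pathway (49% of clearance) drops to 0.46× activity: 0.49 × 0.46 = 0.2254.
CYP1A2 (17%) and the residual 34% are unaffected.
CL_new/CL_old = 0.2254 + 0.17 + 0.34 = 0.7354.
New average steady-state concentration = baseline ÷ relative clearance = 11.6 / 0.7354 = 15.8 ng/mL.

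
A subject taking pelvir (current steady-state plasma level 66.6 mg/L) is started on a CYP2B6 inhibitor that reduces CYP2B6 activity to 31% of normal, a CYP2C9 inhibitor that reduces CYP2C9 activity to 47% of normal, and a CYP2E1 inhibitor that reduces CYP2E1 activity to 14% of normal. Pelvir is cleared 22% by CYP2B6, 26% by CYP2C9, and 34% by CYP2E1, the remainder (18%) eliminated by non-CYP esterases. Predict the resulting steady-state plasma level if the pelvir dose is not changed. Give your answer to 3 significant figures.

CYP2B6: 0.22 × 0.31 = 0.0682
CYP2C9: 0.26 × 0.47 = 0.1222
CYP2E1: 0.34 × 0.14 = 0.0476
Other: 0.18 (unchanged)
CL_new/CL_old = 0.0682 + 0.1222 + 0.0476 + 0.18 = 0.418.
Dividing the baseline by the relative clearance: 66.6 / 0.418 = 159 mg/L.

159 mg/L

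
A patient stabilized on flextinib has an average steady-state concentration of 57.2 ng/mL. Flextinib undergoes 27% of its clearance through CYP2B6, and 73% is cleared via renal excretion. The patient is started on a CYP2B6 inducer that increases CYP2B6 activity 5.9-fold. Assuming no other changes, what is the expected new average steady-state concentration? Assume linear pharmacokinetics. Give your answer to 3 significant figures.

The CYP2B6 pathway (27% of clearance) rises to 5.9× activity: 0.27 × 5.9 = 1.593.
Non-CYP routes (73%) are unchanged.
Relative clearance = 1.593 + 0.73 = 2.323.
With dosing unchanged, average steady-state concentration scales as 1/CL: 57.2 / 2.323 = 24.6 ng/mL.

24.6 ng/mL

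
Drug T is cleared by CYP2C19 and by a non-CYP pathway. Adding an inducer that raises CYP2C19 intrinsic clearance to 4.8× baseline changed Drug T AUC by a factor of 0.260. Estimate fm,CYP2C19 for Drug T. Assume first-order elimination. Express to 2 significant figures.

Let x = fm,CYP2C19. Because AUC ∝ 1/CL, relative clearance rose to 1/0.260 = 3.846.
Only the CYP2C19 route changed, so 3.846 = x·4.8 + (1 − x), giving x = 0.75.

0.75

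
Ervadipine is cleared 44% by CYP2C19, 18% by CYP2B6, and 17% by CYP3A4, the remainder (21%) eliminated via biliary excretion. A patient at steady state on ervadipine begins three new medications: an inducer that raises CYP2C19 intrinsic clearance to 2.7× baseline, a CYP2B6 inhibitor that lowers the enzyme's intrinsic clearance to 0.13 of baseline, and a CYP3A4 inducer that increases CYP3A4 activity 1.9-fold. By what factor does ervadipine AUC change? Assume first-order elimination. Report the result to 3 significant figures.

0.573

The CYP2C19 pathway (44% of clearance) is boosted to 2.7× activity: 0.44 × 2.7 = 1.188.
The CYP2B6 pathway (18% of clearance) drops to 0.13× activity: 0.18 × 0.13 = 0.0234.
The CYP3A4 pathway (17% of clearance) rises to 1.9× activity: 0.17 × 1.9 = 0.323.
Non-CYP routes (21%) are unchanged.
CL_new/CL_old = 1.188 + 0.0234 + 0.323 + 0.21 = 1.7444.
Net AUC ratio = 1 / 1.7444 = 0.573.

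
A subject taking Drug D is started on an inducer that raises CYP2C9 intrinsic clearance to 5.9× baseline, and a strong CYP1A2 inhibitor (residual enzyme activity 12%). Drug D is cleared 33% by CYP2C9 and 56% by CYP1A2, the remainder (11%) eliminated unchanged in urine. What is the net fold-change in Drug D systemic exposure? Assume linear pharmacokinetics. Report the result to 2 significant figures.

CYP2C9: 0.33 × 5.9 = 1.947
CYP1A2: 0.56 × 0.12 = 0.0672
Other: 0.11 (unchanged)
New clearance relative to baseline: 1.947 + 0.0672 + 0.11 = 2.1242.
Systemic exposure ∝ 1/CL: fold-change = 1 / 2.1242 = 0.47.

0.47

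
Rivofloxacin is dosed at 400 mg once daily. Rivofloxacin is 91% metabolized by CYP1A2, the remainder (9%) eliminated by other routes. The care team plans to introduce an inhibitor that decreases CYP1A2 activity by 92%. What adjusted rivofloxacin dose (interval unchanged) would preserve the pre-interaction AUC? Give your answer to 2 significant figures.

The CYP1A2 pathway (91% of clearance) falls to 0.08× activity: 0.91 × 0.08 = 0.0728.
The remaining 9% of clearance is unaffected.
CL_new/CL_old = 0.0728 + 0.09 = 0.1628.
Exposure is unchanged when dose changes in proportion to clearance. New dose = 400 mg × 0.1628 = 65 mg.

65 mg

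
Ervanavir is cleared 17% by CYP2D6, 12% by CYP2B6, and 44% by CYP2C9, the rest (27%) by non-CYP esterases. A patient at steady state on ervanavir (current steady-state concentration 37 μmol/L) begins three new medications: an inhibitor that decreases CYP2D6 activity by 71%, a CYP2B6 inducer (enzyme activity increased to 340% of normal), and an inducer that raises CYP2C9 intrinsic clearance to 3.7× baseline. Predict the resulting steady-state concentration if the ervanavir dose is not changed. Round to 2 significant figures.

16 μmol/L

CYP2D6: 0.17 × 0.29 = 0.0493
CYP2B6: 0.12 × 3.4 = 0.408
CYP2C9: 0.44 × 3.7 = 1.628
Other: 0.27 (unchanged)
Relative clearance = 0.0493 + 0.408 + 1.628 + 0.27 = 2.3553.
New steady-state concentration = 37 / 2.3553 = 16 μmol/L (concentration scales inversely with clearance).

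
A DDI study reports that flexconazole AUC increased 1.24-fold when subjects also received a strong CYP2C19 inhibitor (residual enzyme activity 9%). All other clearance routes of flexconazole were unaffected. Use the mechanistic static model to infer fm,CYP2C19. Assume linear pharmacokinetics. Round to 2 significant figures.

Call the CYP2C19 fraction fm. After the interaction, CL_new/CL_old = fm × 0.09 + (1 − fm).
AUC ratio = 1 / (new CL fraction), so new CL fraction = 1 / 1.24 = 0.8065.
fm × 0.09 + 1 − fm = 0.8065  ⇒  fm × (0.09 − 1) = −0.1935  ⇒  fm = 0.21.

0.21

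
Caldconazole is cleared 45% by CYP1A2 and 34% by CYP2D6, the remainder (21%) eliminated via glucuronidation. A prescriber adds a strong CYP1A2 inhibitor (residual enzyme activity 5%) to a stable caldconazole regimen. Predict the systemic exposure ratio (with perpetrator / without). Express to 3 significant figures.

The CYP1A2 pathway (45% of clearance) is reduced to 0.05× activity: 0.45 × 0.05 = 0.0225.
CYP2D6 (34%) and the residual 21% are unaffected.
CL_new/CL_old = 0.0225 + 0.34 + 0.21 = 0.5725.
Systemic exposure is inversely proportional to clearance, so the fold-change is 1 / 0.5725 = 1.75.

1.75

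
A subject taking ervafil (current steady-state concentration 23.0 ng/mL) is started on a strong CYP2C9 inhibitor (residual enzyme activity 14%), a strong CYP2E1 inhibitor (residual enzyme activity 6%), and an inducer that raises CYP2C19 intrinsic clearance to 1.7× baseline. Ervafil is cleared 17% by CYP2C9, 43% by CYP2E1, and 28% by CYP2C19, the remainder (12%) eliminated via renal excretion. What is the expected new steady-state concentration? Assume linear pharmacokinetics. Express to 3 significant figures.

CYP2C9: 0.17 × 0.14 = 0.0238
CYP2E1: 0.43 × 0.06 = 0.0258
CYP2C19: 0.28 × 1.7 = 0.476
Other: 0.12 (unchanged)
CL_new/CL_old = 0.0238 + 0.0258 + 0.476 + 0.12 = 0.6456.
Dividing the baseline by the relative clearance: 23.0 / 0.6456 = 35.6 ng/mL.

35.6 ng/mL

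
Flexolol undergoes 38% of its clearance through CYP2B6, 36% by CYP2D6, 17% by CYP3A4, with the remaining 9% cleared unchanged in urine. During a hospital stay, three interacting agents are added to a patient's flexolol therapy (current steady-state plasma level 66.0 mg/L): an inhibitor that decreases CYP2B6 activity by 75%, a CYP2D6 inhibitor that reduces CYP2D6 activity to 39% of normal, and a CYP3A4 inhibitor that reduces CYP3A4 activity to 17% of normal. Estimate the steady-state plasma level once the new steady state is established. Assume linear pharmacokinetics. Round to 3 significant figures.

The CYP2B6 pathway (38% of clearance) falls to 0.25× activity: 0.38 × 0.25 = 0.095.
The CYP2D6 pathway (36% of clearance) drops to 0.39× activity: 0.36 × 0.39 = 0.1404.
The CYP3A4 pathway (17% of clearance) drops to 0.17× activity: 0.17 × 0.17 = 0.0289.
The remaining 9% of clearance is unaffected.
Relative clearance = 0.095 + 0.1404 + 0.0289 + 0.09 = 0.3543.
New steady-state plasma level = 66.0 / 0.3543 = 186 mg/L (concentration scales inversely with clearance).

186 mg/L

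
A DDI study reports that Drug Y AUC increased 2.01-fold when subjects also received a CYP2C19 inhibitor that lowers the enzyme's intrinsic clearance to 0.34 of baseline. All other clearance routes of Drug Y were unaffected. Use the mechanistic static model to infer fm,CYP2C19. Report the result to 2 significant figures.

0.76

Let fm be the CYP2C19 fraction. New clearance relative to baseline = fm × 0.34 + (1 − fm).
AUC ratio = 1 / (new CL fraction), so new CL fraction = 1 / 2.01 = 0.4975.
fm × 0.34 + 1 − fm = 0.4975  ⇒  fm × (0.34 − 1) = −0.5025  ⇒  fm = 0.76.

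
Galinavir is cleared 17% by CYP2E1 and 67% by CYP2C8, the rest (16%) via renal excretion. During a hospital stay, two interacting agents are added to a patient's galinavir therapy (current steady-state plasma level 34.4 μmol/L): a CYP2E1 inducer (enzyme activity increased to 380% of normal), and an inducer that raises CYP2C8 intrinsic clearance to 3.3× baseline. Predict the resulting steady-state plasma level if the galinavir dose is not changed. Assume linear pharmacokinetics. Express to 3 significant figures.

The CYP2E1 pathway (17% of clearance) is boosted to 3.8× activity: 0.17 × 3.8 = 0.646.
The CYP2C8 pathway (67% of clearance) increases to 3.3× activity: 0.67 × 3.3 = 2.211.
The remaining 16% of clearance is unaffected.
Relative clearance = 0.646 + 2.211 + 0.16 = 3.017.
Steady-state plasma level ∝ 1/CL: new value = 34.4 / 3.017 = 11.4 μmol/L.

11.4 μmol/L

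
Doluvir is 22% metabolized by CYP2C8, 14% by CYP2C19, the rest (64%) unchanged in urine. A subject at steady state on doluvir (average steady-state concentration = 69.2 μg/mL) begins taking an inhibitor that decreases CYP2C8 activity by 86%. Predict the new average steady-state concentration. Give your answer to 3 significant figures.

CYP2C8: 0.22 × 0.14 = 0.0308
CYP2C19: 0.14 (unchanged)
Other: 0.64 (unchanged)
CL_new/CL_old = 0.0308 + 0.14 + 0.64 = 0.8108.
New average steady-state concentration = baseline ÷ relative clearance = 69.2 / 0.8108 = 85.3 μg/mL.

85.3 μg/mL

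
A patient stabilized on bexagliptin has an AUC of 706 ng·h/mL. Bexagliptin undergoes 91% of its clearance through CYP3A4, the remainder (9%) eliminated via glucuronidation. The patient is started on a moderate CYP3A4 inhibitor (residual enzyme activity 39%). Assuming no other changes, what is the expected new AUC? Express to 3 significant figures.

1.59 × 10³ ng·h/mL

The CYP3A4 pathway (91% of clearance) is reduced to 0.39× activity: 0.91 × 0.39 = 0.3549.
The remaining 9% of clearance is unaffected.
New clearance relative to baseline: 0.3549 + 0.09 = 0.4449.
AUC ∝ 1/CL, so new value = 706 / 0.4449 = 1.59 × 10³ ng·h/mL.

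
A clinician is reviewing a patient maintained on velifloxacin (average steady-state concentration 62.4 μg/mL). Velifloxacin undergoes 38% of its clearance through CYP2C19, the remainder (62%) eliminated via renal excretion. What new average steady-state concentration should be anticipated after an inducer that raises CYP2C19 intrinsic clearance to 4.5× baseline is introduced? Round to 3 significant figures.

The CYP2C19 pathway (38% of clearance) increases to 4.5× activity: 0.38 × 4.5 = 1.71.
Non-CYP routes (62%) are unchanged.
New clearance relative to baseline: 1.71 + 0.62 = 2.33.
New average steady-state concentration = baseline ÷ relative clearance = 62.4 / 2.33 = 26.8 μg/mL.

26.8 μg/mL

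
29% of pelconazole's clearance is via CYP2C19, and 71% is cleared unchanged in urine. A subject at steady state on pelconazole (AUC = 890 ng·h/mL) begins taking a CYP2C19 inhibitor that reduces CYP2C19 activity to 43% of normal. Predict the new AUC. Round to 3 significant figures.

1.07 × 10³ ng·h/mL

The CYP2C19 pathway (29% of clearance) falls to 0.43× activity: 0.29 × 0.43 = 0.1247.
Non-CYP routes (71%) are unchanged.
CL_new/CL_old = 0.1247 + 0.71 = 0.8347.
AUC ∝ 1/CL, so new value = 890 / 0.8347 = 1.07 × 10³ ng·h/mL.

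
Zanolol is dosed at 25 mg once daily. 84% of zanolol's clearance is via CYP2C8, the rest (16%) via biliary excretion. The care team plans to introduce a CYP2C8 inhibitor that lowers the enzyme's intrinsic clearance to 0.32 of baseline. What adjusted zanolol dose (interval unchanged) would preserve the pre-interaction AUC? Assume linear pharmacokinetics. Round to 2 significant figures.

The CYP2C8 pathway (84% of clearance) drops to 0.32× activity: 0.84 × 0.32 = 0.2688.
Non-CYP routes (16%) are unchanged.
New clearance relative to baseline: 0.2688 + 0.16 = 0.4288.
Exposure is unchanged when dose changes in proportion to clearance. New dose = 25 mg × 0.4288 = 11 mg.

11 mg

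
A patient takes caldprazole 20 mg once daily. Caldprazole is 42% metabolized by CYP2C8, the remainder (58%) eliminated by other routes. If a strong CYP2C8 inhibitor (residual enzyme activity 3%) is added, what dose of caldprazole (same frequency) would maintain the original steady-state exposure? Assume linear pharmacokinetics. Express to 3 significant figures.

The CYP2C8 pathway (42% of clearance) is reduced to 0.03× activity: 0.42 × 0.03 = 0.0126.
The remaining 58% of clearance is unaffected.
Relative clearance = 0.0126 + 0.58 = 0.5926.
Exposure is unchanged when dose changes in proportion to clearance. New dose = 20 mg × 0.5926 = 11.9 mg.

11.9 mg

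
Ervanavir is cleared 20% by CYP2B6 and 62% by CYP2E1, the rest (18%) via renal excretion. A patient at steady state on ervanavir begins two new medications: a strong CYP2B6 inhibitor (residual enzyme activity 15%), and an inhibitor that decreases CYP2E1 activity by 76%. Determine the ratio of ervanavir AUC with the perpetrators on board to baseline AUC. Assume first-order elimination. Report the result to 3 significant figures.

2.79

The CYP2B6 pathway (20% of clearance) drops to 0.15× activity: 0.2 × 0.15 = 0.03.
The CYP2E1 pathway (62% of clearance) falls to 0.24× activity: 0.62 × 0.24 = 0.1488.
The remaining 18% of clearance is unaffected.
New clearance relative to baseline: 0.03 + 0.1488 + 0.18 = 0.3588.
AUC ∝ 1/CL: fold-change = 1 / 0.3588 = 2.79.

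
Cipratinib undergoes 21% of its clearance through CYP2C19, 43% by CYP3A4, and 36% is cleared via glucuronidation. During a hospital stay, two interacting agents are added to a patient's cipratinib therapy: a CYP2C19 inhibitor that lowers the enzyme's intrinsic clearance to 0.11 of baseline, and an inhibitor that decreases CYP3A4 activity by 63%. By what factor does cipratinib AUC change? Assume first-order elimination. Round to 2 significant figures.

CYP2C19: 0.21 × 0.11 = 0.0231
CYP3A4: 0.43 × 0.37 = 0.1591
Other: 0.36 (unchanged)
Relative clearance = 0.0231 + 0.1591 + 0.36 = 0.5422.
Net AUC ratio = 1 / 0.5422 = 1.8.

1.8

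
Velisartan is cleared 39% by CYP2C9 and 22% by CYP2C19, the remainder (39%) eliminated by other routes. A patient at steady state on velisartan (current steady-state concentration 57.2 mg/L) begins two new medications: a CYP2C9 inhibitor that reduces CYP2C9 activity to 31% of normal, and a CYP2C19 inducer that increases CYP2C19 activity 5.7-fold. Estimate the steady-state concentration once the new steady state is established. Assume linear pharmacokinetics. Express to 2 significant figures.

32 mg/L

CYP2C9: 0.39 × 0.31 = 0.1209
CYP2C19: 0.22 × 5.7 = 1.254
Other: 0.39 (unchanged)
Relative clearance = 0.1209 + 1.254 + 0.39 = 1.7649.
Steady-state concentration ∝ 1/CL: new value = 57.2 / 1.7649 = 32 mg/L.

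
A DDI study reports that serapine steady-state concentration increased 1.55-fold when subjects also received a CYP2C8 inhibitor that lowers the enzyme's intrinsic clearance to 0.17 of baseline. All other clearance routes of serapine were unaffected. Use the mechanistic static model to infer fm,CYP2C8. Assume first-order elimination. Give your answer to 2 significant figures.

0.43

Call the CYP2C8 fraction fm. After the interaction, CL_new/CL_old = fm × 0.17 + (1 − fm).
Steady-state concentration ratio = 1 / (new CL fraction), so new CL fraction = 1 / 1.55 = 0.6452.
fm × 0.17 + 1 − fm = 0.6452  ⇒  fm × (0.17 − 1) = −0.3548  ⇒  fm = 0.43.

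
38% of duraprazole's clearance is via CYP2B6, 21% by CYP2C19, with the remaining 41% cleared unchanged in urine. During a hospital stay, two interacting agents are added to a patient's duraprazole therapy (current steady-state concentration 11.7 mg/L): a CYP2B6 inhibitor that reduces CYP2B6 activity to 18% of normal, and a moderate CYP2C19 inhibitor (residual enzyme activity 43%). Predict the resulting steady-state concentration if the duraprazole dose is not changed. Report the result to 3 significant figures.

The CYP2B6 pathway (38% of clearance) is reduced to 0.18× activity: 0.38 × 0.18 = 0.0684.
The CYP2C19 pathway (21% of clearance) falls to 0.43× activity: 0.21 × 0.43 = 0.0903.
Non-CYP routes (41%) are unchanged.
New clearance relative to baseline: 0.0684 + 0.0903 + 0.41 = 0.5687.
Dividing the baseline by the relative clearance: 11.7 / 0.5687 = 20.6 mg/L.

20.6 mg/L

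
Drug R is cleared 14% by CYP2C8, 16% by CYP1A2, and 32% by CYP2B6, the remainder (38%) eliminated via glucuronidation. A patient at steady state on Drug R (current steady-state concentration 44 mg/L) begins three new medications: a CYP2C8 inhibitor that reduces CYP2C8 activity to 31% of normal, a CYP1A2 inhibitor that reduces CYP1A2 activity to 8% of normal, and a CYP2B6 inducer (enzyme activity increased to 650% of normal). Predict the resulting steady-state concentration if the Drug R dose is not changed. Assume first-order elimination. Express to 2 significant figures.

17 mg/L

The CYP2C8 pathway (14% of clearance) drops to 0.31× activity: 0.14 × 0.31 = 0.0434.
The CYP1A2 pathway (16% of clearance) is reduced to 0.08× activity: 0.16 × 0.08 = 0.0128.
The CYP2B6 pathway (32% of clearance) is boosted to 6.5× activity: 0.32 × 6.5 = 2.08.
Non-CYP routes (38%) are unchanged.
Relative clearance = 0.0434 + 0.0128 + 2.08 + 0.38 = 2.5162.
Dividing the baseline by the relative clearance: 44 / 2.5162 = 17 mg/L.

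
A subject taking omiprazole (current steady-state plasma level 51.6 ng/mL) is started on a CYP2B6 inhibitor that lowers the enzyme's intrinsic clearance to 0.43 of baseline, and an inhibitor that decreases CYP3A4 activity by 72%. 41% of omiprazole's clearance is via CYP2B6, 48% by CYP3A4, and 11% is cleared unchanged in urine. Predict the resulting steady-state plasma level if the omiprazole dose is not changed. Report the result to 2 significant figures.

CYP2B6: 0.41 × 0.43 = 0.1763
CYP3A4: 0.48 × 0.28 = 0.1344
Other: 0.11 (unchanged)
New clearance relative to baseline: 0.1763 + 0.1344 + 0.11 = 0.4207.
Steady-state plasma level ∝ 1/CL: new value = 51.6 / 0.4207 = 1.2 × 10² ng/mL.

1.2 × 10² ng/mL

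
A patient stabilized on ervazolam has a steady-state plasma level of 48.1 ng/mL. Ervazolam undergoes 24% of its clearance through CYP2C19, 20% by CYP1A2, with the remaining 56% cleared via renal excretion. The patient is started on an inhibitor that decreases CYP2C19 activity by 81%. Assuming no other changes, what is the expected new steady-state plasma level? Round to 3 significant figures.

59.7 ng/mL

The CYP2C19 pathway (24% of clearance) is reduced to 0.19× activity: 0.24 × 0.19 = 0.0456.
CYP1A2 (20%) and the residual 56% are unaffected.
New clearance relative to baseline: 0.0456 + 0.2 + 0.56 = 0.8056.
New steady-state plasma level = baseline ÷ relative clearance = 48.1 / 0.8056 = 59.7 ng/mL.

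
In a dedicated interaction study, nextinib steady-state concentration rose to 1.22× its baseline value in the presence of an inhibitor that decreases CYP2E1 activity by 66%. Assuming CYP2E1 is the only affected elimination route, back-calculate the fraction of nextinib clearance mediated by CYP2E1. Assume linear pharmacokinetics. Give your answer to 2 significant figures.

0.27

Call the CYP2E1 fraction fm. After the interaction, CL_new/CL_old = fm × 0.34 + (1 − fm).
Steady-state concentration ratio = 1 / (new CL fraction), so new CL fraction = 1 / 1.22 = 0.8197.
fm × 0.34 + 1 − fm = 0.8197  ⇒  fm × (0.34 − 1) = −0.1803  ⇒  fm = 0.27.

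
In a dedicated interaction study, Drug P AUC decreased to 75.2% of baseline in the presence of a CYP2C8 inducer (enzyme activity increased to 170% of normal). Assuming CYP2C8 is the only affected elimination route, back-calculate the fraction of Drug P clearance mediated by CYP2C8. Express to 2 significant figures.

CL'/CL = 1 / 0.752 = 1.33
1.7·fm + (1 − fm) = 1.33
fm = (1.33 − 1) / (1.7 − 1) = 0.47

0.47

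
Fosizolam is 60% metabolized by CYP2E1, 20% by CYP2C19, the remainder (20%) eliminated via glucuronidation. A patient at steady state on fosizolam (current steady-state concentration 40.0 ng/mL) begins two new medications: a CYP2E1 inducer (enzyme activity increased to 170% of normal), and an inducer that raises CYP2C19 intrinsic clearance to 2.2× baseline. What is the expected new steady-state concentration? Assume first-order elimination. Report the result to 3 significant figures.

24.1 ng/mL

The CYP2E1 pathway (60% of clearance) increases to 1.7× activity: 0.6 × 1.7 = 1.02.
The CYP2C19 pathway (20% of clearance) rises to 2.2× activity: 0.2 × 2.2 = 0.44.
The remaining 20% of clearance is unaffected.
New clearance relative to baseline: 1.02 + 0.44 + 0.2 = 1.66.
Steady-state concentration ∝ 1/CL: new value = 40.0 / 1.66 = 24.1 ng/mL.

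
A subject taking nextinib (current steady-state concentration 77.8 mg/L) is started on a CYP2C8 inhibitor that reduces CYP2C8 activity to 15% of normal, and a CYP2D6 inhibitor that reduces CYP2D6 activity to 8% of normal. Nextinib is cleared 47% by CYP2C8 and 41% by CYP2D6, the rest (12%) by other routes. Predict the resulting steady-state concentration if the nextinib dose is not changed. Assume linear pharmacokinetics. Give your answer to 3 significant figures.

The CYP2C8 pathway (47% of clearance) is reduced to 0.15× activity: 0.47 × 0.15 = 0.0705.
The CYP2D6 pathway (41% of clearance) falls to 0.08× activity: 0.41 × 0.08 = 0.0328.
The remaining 12% of clearance is unaffected.
CL_new/CL_old = 0.0705 + 0.0328 + 0.12 = 0.2233.
Steady-state concentration ∝ 1/CL: new value = 77.8 / 0.2233 = 348 mg/L.

348 mg/L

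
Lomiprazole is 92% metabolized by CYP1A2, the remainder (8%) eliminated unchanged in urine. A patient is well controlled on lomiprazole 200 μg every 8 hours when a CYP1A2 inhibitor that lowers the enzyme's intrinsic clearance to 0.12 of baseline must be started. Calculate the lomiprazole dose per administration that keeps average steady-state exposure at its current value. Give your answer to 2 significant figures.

38 μg

The CYP1A2 pathway (92% of clearance) is reduced to 0.12× activity: 0.92 × 0.12 = 0.1104.
Non-CYP routes (8%) are unchanged.
New clearance relative to baseline: 0.1104 + 0.08 = 0.1904.
Exposure is unchanged when dose changes in proportion to clearance. New dose = 200 μg × 0.1904 = 38 μg.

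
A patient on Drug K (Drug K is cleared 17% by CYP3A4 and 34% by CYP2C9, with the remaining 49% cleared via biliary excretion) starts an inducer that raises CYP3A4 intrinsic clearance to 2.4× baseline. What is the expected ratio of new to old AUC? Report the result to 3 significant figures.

The CYP3A4 pathway (17% of clearance) rises to 2.4× activity: 0.17 × 2.4 = 0.408.
CYP2C9 (34%) and the residual 49% are unaffected.
Relative clearance = 0.408 + 0.34 + 0.49 = 1.238.
AUC is inversely proportional to clearance, so the fold-change is 1 / 1.238 = 0.808.

0.808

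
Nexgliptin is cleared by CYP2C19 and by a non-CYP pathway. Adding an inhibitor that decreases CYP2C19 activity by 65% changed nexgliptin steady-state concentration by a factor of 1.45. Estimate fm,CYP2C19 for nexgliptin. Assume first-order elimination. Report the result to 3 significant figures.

0.477

CL'/CL = 1 / 1.45 = 0.6897
0.35·fm + (1 − fm) = 0.6897
fm = (0.6897 − 1) / (0.35 − 1) = 0.477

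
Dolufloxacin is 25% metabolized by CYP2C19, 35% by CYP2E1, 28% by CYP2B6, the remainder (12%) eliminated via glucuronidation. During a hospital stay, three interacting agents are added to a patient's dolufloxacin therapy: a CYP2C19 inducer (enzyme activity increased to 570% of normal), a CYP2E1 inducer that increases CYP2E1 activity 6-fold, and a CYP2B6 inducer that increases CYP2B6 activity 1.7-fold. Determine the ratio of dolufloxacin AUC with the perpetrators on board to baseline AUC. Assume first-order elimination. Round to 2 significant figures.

0.24

The CYP2C19 pathway (25% of clearance) rises to 5.7× activity: 0.25 × 5.7 = 1.425.
The CYP2E1 pathway (35% of clearance) increases to 6× activity: 0.35 × 6 = 2.1.
The CYP2B6 pathway (28% of clearance) rises to 1.7× activity: 0.28 × 1.7 = 0.476.
The remaining 12% of clearance is unaffected.
CL_new/CL_old = 1.425 + 2.1 + 0.476 + 0.12 = 4.121.
AUC ∝ 1/CL: fold-change = 1 / 4.121 = 0.24.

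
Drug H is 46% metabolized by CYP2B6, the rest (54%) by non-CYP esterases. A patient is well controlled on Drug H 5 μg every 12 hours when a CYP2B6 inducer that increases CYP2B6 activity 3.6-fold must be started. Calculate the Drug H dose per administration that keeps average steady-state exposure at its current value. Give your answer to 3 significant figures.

11.0 μg

CYP2B6: 0.46 × 3.6 = 1.656
Other: 0.54 (unchanged)
New clearance relative to baseline: 1.656 + 0.54 = 2.196.
Exposure is unchanged when dose changes in proportion to clearance. New dose = 5 μg × 2.196 = 11.0 μg.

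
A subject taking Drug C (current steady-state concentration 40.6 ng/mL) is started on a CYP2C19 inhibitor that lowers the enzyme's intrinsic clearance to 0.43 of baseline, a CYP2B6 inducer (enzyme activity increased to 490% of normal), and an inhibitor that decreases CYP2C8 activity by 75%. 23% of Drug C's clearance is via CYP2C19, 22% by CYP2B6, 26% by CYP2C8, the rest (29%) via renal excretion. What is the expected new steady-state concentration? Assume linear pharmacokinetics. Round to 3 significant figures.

26.5 ng/mL

The CYP2C19 pathway (23% of clearance) is reduced to 0.43× activity: 0.23 × 0.43 = 0.0989.
The CYP2B6 pathway (22% of clearance) increases to 4.9× activity: 0.22 × 4.9 = 1.078.
The CYP2C8 pathway (26% of clearance) drops to 0.25× activity: 0.26 × 0.25 = 0.065.
The remaining 29% of clearance is unaffected.
CL_new/CL_old = 0.0989 + 1.078 + 0.065 + 0.29 = 1.5319.
Steady-state concentration ∝ 1/CL: new value = 40.6 / 1.5319 = 26.5 ng/mL.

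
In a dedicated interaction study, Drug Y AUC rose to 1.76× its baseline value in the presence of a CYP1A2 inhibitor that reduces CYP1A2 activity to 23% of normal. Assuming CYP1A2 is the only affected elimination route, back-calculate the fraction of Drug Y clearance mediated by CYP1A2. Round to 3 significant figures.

0.561

CL'/CL = 1 / 1.76 = 0.5682
0.23·fm + (1 − fm) = 0.5682
fm = (0.5682 − 1) / (0.23 − 1) = 0.561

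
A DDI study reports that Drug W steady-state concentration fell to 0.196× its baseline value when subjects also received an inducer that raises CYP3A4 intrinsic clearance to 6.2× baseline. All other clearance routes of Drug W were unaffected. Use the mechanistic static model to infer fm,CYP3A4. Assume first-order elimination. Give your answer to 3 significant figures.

Let fm be the CYP3A4 fraction. New clearance relative to baseline = fm × 6.2 + (1 − fm).
Steady-state concentration ratio = 1 / (new CL fraction), so new CL fraction = 1 / 0.196 = 5.102.
fm × 6.2 + 1 − fm = 5.102  ⇒  fm × (6.2 − 1) = 4.102  ⇒  fm = 0.789.

0.789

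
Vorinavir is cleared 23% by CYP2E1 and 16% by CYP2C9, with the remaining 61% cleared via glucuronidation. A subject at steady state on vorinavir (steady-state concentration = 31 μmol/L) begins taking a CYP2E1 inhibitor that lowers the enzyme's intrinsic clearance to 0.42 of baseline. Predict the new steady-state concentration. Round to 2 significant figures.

CYP2E1: 0.23 × 0.42 = 0.0966
CYP2C9: 0.16 (unchanged)
Other: 0.61 (unchanged)
CL_new/CL_old = 0.0966 + 0.16 + 0.61 = 0.8666.
New steady-state concentration = baseline ÷ relative clearance = 31 / 0.8666 = 36 μmol/L.

36 μmol/L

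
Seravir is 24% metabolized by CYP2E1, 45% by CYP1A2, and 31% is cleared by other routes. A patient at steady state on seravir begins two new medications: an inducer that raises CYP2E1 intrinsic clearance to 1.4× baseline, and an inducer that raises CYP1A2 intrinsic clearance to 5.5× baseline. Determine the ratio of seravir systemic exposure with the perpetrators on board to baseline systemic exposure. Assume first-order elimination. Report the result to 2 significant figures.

The CYP2E1 pathway (24% of clearance) is boosted to 1.4× activity: 0.24 × 1.4 = 0.336.
The CYP1A2 pathway (45% of clearance) rises to 5.5× activity: 0.45 × 5.5 = 2.475.
The remaining 31% of clearance is unaffected.
Relative clearance = 0.336 + 2.475 + 0.31 = 3.121.
Net systemic exposure ratio = 1 / 3.121 = 0.32.

0.32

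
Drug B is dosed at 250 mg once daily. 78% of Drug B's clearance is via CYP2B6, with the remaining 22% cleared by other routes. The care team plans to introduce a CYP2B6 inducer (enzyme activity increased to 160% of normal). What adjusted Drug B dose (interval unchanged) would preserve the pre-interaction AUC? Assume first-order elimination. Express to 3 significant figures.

The CYP2B6 pathway (78% of clearance) rises to 1.6× activity: 0.78 × 1.6 = 1.248.
Non-CYP routes (22%) are unchanged.
Relative clearance = 1.248 + 0.22 = 1.468.
Css,avg = (dose rate)/CL, so holding Css fixed requires dose ∝ CL: 250 × 1.468 = 367 mg.

367 mg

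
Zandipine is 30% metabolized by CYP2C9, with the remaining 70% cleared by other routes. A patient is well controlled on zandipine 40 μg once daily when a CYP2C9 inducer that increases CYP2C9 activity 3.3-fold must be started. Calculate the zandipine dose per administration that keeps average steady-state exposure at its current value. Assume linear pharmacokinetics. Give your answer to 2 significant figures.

The CYP2C9 pathway (30% of clearance) rises to 3.3× activity: 0.3 × 3.3 = 0.99.
The remaining 70% of clearance is unaffected.
New clearance relative to baseline: 0.99 + 0.7 = 1.69.
Exposure is unchanged when dose changes in proportion to clearance. New dose = 40 μg × 1.69 = 68 μg.

68 μg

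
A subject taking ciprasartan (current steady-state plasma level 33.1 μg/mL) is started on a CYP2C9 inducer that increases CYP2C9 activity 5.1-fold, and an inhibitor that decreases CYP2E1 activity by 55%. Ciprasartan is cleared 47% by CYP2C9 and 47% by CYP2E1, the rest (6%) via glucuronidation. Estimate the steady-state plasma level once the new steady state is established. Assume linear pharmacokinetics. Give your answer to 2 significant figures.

12 μg/mL

CYP2C9: 0.47 × 5.1 = 2.397
CYP2E1: 0.47 × 0.45 = 0.2115
Other: 0.06 (unchanged)
New clearance relative to baseline: 2.397 + 0.2115 + 0.06 = 2.6685.
Steady-state plasma level ∝ 1/CL: new value = 33.1 / 2.6685 = 12 μg/mL.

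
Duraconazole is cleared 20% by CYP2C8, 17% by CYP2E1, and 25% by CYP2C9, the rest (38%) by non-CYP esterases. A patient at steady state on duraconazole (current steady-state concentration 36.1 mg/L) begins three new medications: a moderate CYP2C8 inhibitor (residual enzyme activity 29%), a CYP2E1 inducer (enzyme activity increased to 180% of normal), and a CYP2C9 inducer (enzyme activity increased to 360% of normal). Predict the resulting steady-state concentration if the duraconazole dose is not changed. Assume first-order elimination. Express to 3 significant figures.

22.0 mg/L

The CYP2C8 pathway (20% of clearance) drops to 0.29× activity: 0.2 × 0.29 = 0.058.
The CYP2E1 pathway (17% of clearance) is boosted to 1.8× activity: 0.17 × 1.8 = 0.306.
The CYP2C9 pathway (25% of clearance) is boosted to 3.6× activity: 0.25 × 3.6 = 0.9.
The remaining 38% of clearance is unaffected.
New clearance relative to baseline: 0.058 + 0.306 + 0.9 + 0.38 = 1.644.
Dividing the baseline by the relative clearance: 36.1 / 1.644 = 22.0 mg/L.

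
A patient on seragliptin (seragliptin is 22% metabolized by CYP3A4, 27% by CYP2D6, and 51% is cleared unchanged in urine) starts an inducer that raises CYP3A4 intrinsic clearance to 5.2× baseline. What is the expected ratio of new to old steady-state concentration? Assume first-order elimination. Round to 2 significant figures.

CYP3A4: 0.22 × 5.2 = 1.144
CYP2D6: 0.27 (unchanged)
Other: 0.51 (unchanged)
New clearance relative to baseline: 1.144 + 0.27 + 0.51 = 1.924.
Since steady-state concentration ∝ 1/CL, the ratio is 1 / 1.924 = 0.52.

0.52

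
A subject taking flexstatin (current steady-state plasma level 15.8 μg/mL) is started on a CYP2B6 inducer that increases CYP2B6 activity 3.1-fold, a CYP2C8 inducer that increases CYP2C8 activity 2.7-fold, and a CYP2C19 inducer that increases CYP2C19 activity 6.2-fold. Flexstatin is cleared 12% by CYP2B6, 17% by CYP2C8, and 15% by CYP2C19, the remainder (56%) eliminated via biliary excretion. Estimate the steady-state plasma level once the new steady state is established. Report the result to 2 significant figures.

The CYP2B6 pathway (12% of clearance) rises to 3.1× activity: 0.12 × 3.1 = 0.372.
The CYP2C8 pathway (17% of clearance) rises to 2.7× activity: 0.17 × 2.7 = 0.459.
The CYP2C19 pathway (15% of clearance) rises to 6.2× activity: 0.15 × 6.2 = 0.93.
The remaining 56% of clearance is unaffected.
New clearance relative to baseline: 0.372 + 0.459 + 0.93 + 0.56 = 2.321.
Dividing the baseline by the relative clearance: 15.8 / 2.321 = 6.8 μg/mL.

6.8 μg/mL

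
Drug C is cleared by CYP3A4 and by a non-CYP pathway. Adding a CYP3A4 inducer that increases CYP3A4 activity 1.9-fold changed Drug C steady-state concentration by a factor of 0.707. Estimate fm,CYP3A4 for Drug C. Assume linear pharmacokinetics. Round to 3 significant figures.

0.460

CL'/CL = 1 / 0.707 = 1.414
1.9·fm + (1 − fm) = 1.414
fm = (1.414 − 1) / (1.9 − 1) = 0.460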